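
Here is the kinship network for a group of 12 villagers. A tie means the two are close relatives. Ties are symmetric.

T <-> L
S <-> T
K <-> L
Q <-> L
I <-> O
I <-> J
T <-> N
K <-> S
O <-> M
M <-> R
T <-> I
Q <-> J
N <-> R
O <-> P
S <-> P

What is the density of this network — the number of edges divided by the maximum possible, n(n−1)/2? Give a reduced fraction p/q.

There are 15 edges and 12 nodes, so the maximum possible is C(12,2) = 66.
Density = 15/66 = 5/22.

5/22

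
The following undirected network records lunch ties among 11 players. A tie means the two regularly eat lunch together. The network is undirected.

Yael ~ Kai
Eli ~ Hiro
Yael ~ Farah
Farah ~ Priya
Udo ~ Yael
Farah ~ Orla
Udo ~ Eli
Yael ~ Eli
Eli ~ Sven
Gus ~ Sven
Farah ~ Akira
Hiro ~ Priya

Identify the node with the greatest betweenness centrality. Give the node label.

Yael

Unnormalized betweenness of each node: Akira:0, Eli:39/2, Farah:39/2, Gus:0, Hiro:7/2, Kai:0, Orla:0, Priya:3, Sven:9, Udo:0, Yael:43/2.
Yael has the largest value, 43/2, making it the main broker — the node through which the most shortest paths run.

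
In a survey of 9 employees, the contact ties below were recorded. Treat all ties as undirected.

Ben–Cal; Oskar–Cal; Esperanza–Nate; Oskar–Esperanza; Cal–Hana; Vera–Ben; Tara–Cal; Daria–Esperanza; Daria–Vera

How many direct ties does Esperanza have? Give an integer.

Esperanza is directly tied to Daria, Nate, and Oskar. That is 3 neighbors, so the degree of Esperanza is 3.

3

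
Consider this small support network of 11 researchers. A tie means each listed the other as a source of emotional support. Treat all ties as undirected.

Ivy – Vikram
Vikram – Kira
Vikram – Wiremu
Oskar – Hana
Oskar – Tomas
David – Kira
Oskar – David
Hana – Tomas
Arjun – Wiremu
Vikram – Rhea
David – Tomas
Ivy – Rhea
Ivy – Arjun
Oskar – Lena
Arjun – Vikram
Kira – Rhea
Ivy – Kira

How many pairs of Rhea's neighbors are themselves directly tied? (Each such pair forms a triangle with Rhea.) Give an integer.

Rhea's neighbors: Ivy, Kira, and Vikram.
Neighbor pairs that are themselves tied: Rhea–Ivy–Kira; Rhea–Ivy–Vikram; Rhea–Kira–Vikram. Each forms one triangle with Rhea, for 3 in total.

3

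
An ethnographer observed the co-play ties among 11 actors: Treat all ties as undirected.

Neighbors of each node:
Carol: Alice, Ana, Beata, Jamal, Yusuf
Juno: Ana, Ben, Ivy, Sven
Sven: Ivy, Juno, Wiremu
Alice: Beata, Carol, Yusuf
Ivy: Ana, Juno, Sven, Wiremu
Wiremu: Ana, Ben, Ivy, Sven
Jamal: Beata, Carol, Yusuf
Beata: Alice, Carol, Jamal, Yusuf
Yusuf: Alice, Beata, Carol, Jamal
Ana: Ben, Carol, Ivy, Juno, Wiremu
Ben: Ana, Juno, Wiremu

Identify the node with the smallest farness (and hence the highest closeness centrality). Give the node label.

Ana

Farness (sum of distances to all others) for each node — Alice:23, Ana:15, Beata:22, Ben:21, Carol:16, Ivy:20, Jamal:23, Juno:20, Sven:26, Wiremu:20, Yusuf:22.
The smallest farness is 15, for Ana, so Ana has the highest closeness.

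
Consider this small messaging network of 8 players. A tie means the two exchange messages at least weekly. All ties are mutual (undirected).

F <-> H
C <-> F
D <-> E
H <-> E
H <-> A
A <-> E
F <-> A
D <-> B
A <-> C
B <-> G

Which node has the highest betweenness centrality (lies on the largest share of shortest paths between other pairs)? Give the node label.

Unnormalized betweenness of each node: A:13/2, B:6, C:0, D:10, E:12, F:1/2, G:0, H:2.
E has the largest value, 12, making it the main broker — the node through which the most shortest paths run.

E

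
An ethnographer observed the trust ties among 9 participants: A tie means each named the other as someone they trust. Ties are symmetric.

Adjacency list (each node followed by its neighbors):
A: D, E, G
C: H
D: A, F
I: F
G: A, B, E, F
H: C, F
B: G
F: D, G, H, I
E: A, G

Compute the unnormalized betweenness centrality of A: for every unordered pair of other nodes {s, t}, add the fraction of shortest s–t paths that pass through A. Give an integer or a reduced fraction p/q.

Pairs whose geodesics pass through A — B–D: 1/2; D–E: 1; D–G: 1/2.
All other pairs contribute 0.
Summing the contributions gives betweenness(A) = 2.

2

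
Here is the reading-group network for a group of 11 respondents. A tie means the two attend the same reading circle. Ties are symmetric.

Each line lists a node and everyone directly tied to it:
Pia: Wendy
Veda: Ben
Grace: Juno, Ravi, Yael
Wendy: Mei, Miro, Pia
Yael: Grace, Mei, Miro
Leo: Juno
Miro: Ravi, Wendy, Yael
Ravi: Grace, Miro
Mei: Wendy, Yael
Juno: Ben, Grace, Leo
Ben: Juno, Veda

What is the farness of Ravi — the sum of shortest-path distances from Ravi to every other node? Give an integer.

Distances from Ravi: Ben:3, Grace:1, Juno:2, Leo:3, Mei:3, Miro:1, Pia:3, Veda:4, Wendy:2, Yael:2.
Sum = 3 + 1 + 2 + 3 + 3 + 1 + 3 + 4 + 2 + 2 = 24.

24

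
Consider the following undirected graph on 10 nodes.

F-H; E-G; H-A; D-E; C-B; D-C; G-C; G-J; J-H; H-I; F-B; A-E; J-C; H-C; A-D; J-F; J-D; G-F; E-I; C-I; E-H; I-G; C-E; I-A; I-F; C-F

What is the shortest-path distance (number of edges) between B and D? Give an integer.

One shortest route is B – C – D, which uses 2 edges, and B and D are not directly tied, so nothing shorter exists. So d(B,D) = 2.

2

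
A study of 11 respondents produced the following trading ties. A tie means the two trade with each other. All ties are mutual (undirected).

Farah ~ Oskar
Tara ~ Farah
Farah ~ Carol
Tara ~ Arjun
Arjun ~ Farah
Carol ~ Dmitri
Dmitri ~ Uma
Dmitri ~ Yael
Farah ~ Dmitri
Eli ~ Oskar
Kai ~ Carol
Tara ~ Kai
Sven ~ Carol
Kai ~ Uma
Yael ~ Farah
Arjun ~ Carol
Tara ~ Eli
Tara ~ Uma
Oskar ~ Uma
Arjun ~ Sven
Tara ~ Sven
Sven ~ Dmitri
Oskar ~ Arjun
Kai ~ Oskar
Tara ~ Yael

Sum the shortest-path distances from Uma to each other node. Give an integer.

Distances from Uma: Arjun:2, Carol:2, Dmitri:1, Eli:2, Farah:2, Kai:1, Oskar:1, Sven:2, Tara:1, Yael:2.
Sum = 2 + 2 + 1 + 2 + 2 + 1 + 1 + 2 + 1 + 2 = 16.

16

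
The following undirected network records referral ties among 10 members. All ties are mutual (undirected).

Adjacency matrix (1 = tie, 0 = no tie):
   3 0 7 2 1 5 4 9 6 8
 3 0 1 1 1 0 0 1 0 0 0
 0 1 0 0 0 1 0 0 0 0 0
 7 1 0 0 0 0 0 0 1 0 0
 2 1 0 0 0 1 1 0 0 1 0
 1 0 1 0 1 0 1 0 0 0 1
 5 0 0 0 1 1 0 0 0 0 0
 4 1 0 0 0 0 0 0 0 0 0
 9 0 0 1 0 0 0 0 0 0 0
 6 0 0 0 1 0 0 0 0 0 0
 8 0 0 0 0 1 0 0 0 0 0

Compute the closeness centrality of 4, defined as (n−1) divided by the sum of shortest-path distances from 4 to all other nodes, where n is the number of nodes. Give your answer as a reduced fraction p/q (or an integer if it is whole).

Distances from 4: 0:2, 1:3, 2:2, 3:1, 5:3, 6:3, 7:2, 8:4, 9:3. Sum = 23.
n = 10, so closeness = 9/23.

9/23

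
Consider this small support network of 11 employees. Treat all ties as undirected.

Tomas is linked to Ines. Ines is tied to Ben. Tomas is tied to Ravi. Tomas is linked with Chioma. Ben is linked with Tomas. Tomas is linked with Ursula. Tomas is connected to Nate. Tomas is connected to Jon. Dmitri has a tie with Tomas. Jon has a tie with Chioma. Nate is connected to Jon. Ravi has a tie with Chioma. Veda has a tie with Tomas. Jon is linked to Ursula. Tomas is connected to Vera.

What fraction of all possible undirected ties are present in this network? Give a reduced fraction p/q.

There are 15 edges and 11 nodes, so the maximum possible is C(11,2) = 55.
Density = 15/55 = 3/11.

3/11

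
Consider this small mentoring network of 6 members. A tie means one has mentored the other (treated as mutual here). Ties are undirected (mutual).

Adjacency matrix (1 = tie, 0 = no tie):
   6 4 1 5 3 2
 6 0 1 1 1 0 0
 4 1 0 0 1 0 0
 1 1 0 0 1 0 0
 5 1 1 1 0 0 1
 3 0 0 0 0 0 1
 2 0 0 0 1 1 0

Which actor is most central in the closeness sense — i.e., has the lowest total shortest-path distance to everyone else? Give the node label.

5

Farness (sum of distances to all others) for each node — 1:9, 2:8, 3:12, 4:9, 5:6, 6:8.
The smallest farness is 6, for 5, so 5 has the highest closeness.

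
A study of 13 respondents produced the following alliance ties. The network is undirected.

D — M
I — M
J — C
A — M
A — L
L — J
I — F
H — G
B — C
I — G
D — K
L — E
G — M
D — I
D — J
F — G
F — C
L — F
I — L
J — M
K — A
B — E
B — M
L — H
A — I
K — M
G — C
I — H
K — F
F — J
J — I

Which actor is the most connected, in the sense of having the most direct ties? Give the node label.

I

Degrees — A:4, B:3, C:4, D:4, E:2, F:6, G:5, H:3, I:8, J:6, K:4, L:6, M:7.
The maximum is 8, attained only by I.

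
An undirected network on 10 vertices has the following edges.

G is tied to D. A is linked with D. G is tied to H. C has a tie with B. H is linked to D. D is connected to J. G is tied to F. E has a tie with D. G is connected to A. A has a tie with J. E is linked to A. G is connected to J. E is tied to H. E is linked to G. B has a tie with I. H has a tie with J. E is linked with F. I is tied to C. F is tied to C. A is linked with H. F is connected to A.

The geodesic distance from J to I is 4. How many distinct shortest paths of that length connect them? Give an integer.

2

The shortest distance is 4. The length-4 paths are: J–A–F–C–I; J–G–F–C–I.
That gives 2 distinct shortest paths.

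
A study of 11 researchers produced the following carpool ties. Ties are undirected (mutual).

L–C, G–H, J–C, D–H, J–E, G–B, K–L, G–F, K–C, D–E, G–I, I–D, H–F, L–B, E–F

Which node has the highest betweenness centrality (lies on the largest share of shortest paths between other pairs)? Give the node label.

Unnormalized betweenness of each node: B:10, C:41/6, D:13/3, E:21/2, F:13/3, G:27/2, H:11/6, I:4/3, J:8, K:0, L:25/3.
G has the largest value, 27/2, making it the main broker — the node through which the most shortest paths run.

G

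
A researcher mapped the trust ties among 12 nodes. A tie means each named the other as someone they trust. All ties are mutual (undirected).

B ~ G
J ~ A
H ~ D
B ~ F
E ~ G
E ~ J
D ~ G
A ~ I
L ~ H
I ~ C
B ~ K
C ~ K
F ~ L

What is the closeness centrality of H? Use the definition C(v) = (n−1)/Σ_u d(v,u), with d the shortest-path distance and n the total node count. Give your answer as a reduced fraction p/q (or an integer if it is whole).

11/36

Distances from H: A:5, B:3, C:5, D:1, E:3, F:2, G:2, I:6, J:4, K:4, L:1. Sum = 36.
n = 12, so closeness = 11/36.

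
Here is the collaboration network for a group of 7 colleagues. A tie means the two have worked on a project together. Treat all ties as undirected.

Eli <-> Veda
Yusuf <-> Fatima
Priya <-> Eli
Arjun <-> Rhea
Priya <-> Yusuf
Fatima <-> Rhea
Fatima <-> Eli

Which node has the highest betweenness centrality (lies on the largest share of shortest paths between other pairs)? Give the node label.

Unnormalized betweenness of each node: Arjun:0, Eli:13/2, Fatima:9, Priya:1, Rhea:5, Veda:0, Yusuf:3/2.
Fatima has the largest value, 9, making it the main broker — the node through which the most shortest paths run.

Fatima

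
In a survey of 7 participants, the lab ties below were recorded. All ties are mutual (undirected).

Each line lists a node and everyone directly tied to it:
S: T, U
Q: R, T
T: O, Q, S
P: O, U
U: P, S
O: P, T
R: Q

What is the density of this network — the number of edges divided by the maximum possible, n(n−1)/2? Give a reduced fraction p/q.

1/3

There are 7 edges and 7 nodes, so the maximum possible is C(7,2) = 21.
Density = 7/21 = 1/3.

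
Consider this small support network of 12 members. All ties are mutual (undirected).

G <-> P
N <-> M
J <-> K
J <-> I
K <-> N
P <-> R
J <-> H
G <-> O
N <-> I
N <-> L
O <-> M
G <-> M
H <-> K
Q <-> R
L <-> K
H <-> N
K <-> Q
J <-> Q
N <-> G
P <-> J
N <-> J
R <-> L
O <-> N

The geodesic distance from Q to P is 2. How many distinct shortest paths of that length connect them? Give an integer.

The shortest distance is 2. The length-2 paths are: Q–R–P; Q–J–P.
That gives 2 distinct shortest paths.

2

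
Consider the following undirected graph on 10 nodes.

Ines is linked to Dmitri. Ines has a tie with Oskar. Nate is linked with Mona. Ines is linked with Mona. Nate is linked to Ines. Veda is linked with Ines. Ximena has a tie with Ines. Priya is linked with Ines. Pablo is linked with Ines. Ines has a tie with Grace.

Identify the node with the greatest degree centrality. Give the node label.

Degrees — Dmitri:1, Grace:1, Ines:9, Mona:2, Nate:2, Oskar:1, Pablo:1, Priya:1, Veda:1, Ximena:1.
The maximum is 9, attained only by Ines.

Ines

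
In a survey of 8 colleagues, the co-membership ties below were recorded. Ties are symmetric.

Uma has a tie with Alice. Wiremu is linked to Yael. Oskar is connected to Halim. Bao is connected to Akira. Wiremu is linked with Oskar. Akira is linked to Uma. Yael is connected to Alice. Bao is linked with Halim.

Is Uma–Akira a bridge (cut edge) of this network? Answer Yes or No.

No

Even without that edge, Uma still reaches Akira via Uma – Alice – Yael – Wiremu – Oskar – Halim – Bao – Akira, so the network stays connected. Not a bridge.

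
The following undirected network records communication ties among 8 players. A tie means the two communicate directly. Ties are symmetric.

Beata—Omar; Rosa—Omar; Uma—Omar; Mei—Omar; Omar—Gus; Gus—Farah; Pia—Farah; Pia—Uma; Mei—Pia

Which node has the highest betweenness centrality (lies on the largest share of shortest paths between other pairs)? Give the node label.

Omar

Unnormalized betweenness of each node: Beata:0, Farah:1, Gus:3, Mei:3/2, Omar:27/2, Pia:5/2, Rosa:0, Uma:3/2.
Omar has the largest value, 27/2, making it the main broker — the node through which the most shortest paths run.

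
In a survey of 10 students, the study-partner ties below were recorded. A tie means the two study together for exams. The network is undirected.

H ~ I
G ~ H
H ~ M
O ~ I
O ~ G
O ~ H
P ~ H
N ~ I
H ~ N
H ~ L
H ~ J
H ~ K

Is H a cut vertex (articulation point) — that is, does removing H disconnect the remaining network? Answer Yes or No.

Removing H leaves {G, I, N, and O} with no path to {K}, so the network splits into 6 components. H is a cut vertex.

Yes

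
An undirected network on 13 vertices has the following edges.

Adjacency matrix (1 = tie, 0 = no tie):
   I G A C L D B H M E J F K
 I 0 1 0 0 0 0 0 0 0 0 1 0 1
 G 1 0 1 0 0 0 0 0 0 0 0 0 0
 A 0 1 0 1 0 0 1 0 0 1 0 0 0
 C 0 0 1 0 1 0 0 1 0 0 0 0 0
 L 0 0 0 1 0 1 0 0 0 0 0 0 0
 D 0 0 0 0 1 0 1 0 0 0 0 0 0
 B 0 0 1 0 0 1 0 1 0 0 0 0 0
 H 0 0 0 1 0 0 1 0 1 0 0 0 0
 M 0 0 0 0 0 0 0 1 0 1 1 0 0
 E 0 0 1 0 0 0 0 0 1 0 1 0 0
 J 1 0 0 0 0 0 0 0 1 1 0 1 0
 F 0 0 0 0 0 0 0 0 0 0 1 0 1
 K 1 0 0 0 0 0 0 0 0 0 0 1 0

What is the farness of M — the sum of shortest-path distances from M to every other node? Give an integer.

Distances from M: A:2, B:2, C:2, D:3, E:1, F:2, G:3, H:1, I:2, J:1, K:3, L:3.
Sum = 2 + 2 + 2 + 3 + 1 + 2 + 3 + 1 + 2 + 1 + 3 + 3 = 25.

25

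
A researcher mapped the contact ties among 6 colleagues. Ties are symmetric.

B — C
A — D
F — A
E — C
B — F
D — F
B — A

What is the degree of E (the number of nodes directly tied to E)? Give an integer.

1

E is directly tied to C. That is 1 neighbor, so the degree of E is 1.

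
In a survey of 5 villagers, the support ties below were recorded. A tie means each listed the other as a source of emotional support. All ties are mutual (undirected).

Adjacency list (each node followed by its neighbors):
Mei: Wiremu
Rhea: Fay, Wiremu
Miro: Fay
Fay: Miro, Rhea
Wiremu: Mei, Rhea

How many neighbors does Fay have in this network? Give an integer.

Fay is directly tied to Miro and Rhea. That is 2 neighbors, so the degree of Fay is 2.

2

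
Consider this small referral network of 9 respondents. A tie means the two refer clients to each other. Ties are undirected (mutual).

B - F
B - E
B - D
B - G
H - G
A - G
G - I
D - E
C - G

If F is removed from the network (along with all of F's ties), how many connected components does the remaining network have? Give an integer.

1

F's neighbors (B) remain reachable from one another through other ties, so the rest of the network stays in one piece.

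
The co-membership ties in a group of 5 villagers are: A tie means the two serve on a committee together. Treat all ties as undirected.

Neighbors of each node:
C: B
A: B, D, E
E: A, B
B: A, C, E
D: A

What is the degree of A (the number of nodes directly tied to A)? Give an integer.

A is directly tied to B, D, and E. That is 3 neighbors, so the degree of A is 3.

3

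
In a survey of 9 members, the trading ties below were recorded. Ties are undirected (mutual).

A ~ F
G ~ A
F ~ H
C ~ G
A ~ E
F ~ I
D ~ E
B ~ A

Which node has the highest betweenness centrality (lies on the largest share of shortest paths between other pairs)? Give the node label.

A

Unnormalized betweenness of each node: A:23, B:0, C:0, D:0, E:7, F:13, G:7, H:0, I:0.
A has the largest value, 23, making it the main broker — the node through which the most shortest paths run.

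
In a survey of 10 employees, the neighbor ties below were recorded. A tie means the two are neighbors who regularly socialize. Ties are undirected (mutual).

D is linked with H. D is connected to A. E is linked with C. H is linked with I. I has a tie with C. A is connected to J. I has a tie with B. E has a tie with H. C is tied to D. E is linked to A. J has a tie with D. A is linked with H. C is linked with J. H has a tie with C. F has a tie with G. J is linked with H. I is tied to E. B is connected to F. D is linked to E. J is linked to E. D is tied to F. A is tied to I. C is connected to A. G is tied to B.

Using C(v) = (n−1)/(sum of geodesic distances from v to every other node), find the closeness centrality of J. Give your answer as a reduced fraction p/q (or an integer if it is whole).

3/5

Distances from J: A:1, B:3, C:1, D:1, E:1, F:2, G:3, H:1, I:2. Sum = 15.
n = 10, so closeness = 9/15 = 3/5.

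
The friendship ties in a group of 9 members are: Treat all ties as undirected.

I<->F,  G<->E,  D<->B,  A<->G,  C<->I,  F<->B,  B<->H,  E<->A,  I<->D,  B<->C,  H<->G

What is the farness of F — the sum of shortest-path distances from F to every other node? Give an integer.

Distances from F: A:4, B:1, C:2, D:2, E:4, G:3, H:2, I:1.
Sum = 4 + 1 + 2 + 2 + 4 + 3 + 2 + 1 = 19.

19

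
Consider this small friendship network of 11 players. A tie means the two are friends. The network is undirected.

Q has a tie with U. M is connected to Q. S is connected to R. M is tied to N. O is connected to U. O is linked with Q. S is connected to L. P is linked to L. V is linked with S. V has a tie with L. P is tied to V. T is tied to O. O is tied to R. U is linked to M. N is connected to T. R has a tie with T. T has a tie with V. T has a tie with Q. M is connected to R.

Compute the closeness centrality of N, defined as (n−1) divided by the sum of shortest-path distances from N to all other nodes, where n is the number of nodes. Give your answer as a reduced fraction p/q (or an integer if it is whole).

Distances from N: L:3, M:1, O:2, P:3, Q:2, R:2, S:3, T:1, U:2, V:2. Sum = 21.
n = 11, so closeness = 10/21.

10/21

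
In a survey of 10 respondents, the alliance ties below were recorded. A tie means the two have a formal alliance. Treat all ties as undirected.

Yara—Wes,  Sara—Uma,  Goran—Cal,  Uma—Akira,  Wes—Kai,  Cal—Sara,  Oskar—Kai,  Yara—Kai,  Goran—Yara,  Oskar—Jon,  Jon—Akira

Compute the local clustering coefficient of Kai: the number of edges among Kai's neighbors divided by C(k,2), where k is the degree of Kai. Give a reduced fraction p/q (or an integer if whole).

1/3

Kai's neighbors: Oskar, Wes, and Yara (k = 3).
Possible neighbor pairs: C(3,2) = 3. Edges among them: Wes–Yara → e = 1.
Clustering(Kai) = 1/3.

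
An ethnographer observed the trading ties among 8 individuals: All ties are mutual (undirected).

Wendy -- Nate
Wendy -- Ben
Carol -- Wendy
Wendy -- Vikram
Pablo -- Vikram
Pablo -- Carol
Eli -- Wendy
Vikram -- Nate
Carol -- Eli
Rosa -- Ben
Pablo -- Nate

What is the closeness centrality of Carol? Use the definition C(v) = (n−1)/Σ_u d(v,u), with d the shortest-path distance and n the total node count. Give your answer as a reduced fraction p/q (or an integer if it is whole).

Distances from Carol: Ben:2, Eli:1, Nate:2, Pablo:1, Rosa:3, Vikram:2, Wendy:1. Sum = 12.
n = 8, so closeness = 7/12.

7/12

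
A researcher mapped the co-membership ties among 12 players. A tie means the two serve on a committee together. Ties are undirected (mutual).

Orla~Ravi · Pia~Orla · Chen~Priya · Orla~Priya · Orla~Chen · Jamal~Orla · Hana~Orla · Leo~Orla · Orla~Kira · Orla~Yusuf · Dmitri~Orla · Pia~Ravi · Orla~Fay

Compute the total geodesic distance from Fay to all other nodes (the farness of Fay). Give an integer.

21

Distances from Fay: Chen:2, Dmitri:2, Hana:2, Jamal:2, Kira:2, Leo:2, Orla:1, Pia:2, Priya:2, Ravi:2, Yusuf:2.
Sum = 2 + 2 + 2 + 2 + 2 + 2 + 1 + 2 + 2 + 2 + 2 = 21.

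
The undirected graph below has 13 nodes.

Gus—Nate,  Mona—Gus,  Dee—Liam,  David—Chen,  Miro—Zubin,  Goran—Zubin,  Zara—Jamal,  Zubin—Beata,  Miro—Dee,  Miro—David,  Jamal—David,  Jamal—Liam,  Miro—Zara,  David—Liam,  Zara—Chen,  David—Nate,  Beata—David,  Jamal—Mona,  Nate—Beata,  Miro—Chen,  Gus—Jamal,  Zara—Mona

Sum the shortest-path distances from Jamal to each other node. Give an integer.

Distances from Jamal: Beata:2, Chen:2, David:1, Dee:2, Goran:4, Gus:1, Liam:1, Miro:2, Mona:1, Nate:2, Zara:1, Zubin:3.
Sum = 2 + 2 + 1 + 2 + 4 + 1 + 1 + 2 + 1 + 2 + 1 + 3 = 22.

22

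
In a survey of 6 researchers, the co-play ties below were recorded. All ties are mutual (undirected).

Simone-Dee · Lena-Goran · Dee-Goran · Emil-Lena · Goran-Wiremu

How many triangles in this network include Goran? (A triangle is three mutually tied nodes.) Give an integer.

0

Goran's neighbors are Dee, Lena, and Wiremu, but none of them are tied to each other, so no triangle contains Goran.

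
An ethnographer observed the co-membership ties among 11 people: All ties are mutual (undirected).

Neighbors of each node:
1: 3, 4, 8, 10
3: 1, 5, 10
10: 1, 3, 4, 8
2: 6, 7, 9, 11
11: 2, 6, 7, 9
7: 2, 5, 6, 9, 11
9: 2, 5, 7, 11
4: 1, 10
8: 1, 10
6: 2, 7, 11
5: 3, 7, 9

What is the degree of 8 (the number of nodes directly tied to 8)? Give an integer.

2

8 is directly tied to 1 and 10. That is 2 neighbors, so the degree of 8 is 2.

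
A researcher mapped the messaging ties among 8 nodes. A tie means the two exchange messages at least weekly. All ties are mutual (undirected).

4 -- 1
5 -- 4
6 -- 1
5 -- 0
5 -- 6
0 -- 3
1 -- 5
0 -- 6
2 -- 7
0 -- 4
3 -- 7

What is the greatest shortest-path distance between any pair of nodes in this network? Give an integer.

5

Eccentricity of each node (its greatest distance to any other): 0:3, 1:5, 2:5, 3:3, 4:4, 5:4, 6:4, 7:4.
The maximum eccentricity is 5, realized for instance by the pair 1–2 via 1 – 6 – 0 – 3 – 7 – 2. So the diameter is 5.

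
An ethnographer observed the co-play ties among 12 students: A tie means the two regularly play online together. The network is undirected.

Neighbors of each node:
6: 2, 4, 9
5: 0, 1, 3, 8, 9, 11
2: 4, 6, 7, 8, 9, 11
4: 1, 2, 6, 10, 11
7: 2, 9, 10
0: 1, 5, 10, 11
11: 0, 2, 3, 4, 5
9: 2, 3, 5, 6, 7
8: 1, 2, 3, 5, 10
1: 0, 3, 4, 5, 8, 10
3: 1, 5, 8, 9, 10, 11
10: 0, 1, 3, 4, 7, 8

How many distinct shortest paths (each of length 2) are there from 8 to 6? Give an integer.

1

The shortest distance is 2, and the only length-2 path is 8–2–6. So there is exactly 1 shortest path.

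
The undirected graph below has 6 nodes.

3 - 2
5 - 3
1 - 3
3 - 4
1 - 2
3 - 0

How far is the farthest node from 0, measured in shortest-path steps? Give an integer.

Distances from 0: 1:2, 2:2, 3:1, 4:2, 5:2.
The largest is 2 (to 5, 1, 4, and 2), so the eccentricity of 0 is 2.

2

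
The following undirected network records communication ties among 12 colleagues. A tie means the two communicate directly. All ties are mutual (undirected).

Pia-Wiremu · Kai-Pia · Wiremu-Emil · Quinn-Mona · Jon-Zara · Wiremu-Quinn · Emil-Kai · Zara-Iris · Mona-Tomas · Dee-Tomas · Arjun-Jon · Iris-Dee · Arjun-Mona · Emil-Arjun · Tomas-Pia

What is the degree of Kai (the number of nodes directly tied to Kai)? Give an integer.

Kai is directly tied to Emil and Pia. That is 2 neighbors, so the degree of Kai is 2.

2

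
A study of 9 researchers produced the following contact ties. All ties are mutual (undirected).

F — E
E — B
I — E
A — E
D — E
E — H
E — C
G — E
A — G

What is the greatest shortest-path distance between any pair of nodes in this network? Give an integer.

2

Eccentricity of each node (its greatest distance to any other): A:2, B:2, C:2, D:2, E:1, F:2, G:2, H:2, I:2.
The maximum eccentricity is 2, realized for instance by the pair A–C via A – E – C. So the diameter is 2.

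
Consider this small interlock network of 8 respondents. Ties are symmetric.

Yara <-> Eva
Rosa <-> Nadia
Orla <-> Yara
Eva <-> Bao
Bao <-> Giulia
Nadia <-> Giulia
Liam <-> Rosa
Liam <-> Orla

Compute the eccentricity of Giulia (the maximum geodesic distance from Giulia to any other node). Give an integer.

Distances from Giulia: Bao:1, Eva:2, Liam:3, Nadia:1, Orla:4, Rosa:2, Yara:3.
The largest is 4 (to Orla), so the eccentricity of Giulia is 4.

4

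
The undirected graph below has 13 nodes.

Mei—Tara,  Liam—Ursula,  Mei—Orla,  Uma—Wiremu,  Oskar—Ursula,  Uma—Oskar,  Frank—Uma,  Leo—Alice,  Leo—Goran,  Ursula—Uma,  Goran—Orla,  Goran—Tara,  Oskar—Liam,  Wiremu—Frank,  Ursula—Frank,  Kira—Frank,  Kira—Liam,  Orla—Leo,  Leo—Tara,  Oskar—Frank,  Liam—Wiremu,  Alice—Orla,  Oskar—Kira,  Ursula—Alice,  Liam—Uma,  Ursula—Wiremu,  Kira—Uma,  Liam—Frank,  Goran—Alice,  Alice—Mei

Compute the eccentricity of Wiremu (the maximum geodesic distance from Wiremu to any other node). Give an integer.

Distances from Wiremu: Alice:2, Frank:1, Goran:3, Kira:2, Leo:3, Liam:1, Mei:3, Orla:3, Oskar:2, Tara:4, Uma:1, Ursula:1.
The largest is 4 (to Tara), so the eccentricity of Wiremu is 4.

4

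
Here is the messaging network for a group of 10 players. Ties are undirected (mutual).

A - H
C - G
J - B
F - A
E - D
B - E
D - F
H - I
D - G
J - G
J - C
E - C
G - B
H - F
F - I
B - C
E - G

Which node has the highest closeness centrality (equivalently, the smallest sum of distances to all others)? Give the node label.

D

Farness (sum of distances to all others) for each node — A:24, B:21, C:21, D:15, E:17, F:17, G:16, H:23, I:24, J:22.
The smallest farness is 15, for D, so D has the highest closeness.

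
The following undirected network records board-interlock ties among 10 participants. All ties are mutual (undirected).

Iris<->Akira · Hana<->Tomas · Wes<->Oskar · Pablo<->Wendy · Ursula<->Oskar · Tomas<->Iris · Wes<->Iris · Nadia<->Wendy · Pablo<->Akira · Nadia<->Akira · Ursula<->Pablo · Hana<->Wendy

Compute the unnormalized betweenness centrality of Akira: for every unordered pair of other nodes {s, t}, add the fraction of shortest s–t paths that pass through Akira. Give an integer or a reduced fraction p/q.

49/6

Pairs whose geodesics pass through Akira — Tomas–Ursula: 1/3; Tomas–Pablo: 1/2; Tomas–Nadia: 1/2; Iris–Ursula: 1/2; Iris–Pablo: 1; Iris–Nadia: 1; Iris–Wendy: 2/3; Wes–Pablo: 1/2; Wes–Nadia: 1; Wes–Wendy: 2/4; Oskar–Nadia: 2/3; Ursula–Nadia: 1/2; Pablo–Nadia: 1/2.
All other pairs contribute 0.
Summing the contributions gives betweenness(Akira) = 49/6.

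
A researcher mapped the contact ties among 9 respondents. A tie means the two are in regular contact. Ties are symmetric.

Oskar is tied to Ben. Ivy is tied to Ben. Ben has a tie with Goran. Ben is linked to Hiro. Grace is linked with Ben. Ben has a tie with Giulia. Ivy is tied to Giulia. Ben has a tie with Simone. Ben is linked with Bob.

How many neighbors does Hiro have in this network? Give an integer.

Hiro is directly tied to Ben. That is 1 neighbor, so the degree of Hiro is 1.

1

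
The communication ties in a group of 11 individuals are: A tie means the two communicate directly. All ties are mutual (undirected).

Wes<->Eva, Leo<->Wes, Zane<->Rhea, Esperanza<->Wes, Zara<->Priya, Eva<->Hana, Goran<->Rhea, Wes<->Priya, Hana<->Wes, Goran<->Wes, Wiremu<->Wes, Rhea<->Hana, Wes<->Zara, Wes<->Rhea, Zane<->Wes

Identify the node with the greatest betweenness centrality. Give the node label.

Unnormalized betweenness of each node: Esperanza:0, Eva:0, Goran:0, Hana:1/2, Leo:0, Priya:0, Rhea:3/2, Wes:38, Wiremu:0, Zane:0, Zara:0.
Wes has the largest value, 38, making it the main broker — the node through which the most shortest paths run.

Wes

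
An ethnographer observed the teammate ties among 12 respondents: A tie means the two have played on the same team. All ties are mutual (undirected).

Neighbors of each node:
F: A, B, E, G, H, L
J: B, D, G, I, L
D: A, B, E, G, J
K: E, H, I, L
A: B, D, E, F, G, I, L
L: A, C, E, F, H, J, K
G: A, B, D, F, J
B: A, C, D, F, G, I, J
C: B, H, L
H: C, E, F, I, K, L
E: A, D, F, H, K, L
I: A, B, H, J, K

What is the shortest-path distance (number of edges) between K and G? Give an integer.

One shortest route is K – E – F – G, which uses 3 edges, and at distance 2 from K we only reach {A, B, C, D, F, J}, which does not include G. So d(K,G) = 3.

3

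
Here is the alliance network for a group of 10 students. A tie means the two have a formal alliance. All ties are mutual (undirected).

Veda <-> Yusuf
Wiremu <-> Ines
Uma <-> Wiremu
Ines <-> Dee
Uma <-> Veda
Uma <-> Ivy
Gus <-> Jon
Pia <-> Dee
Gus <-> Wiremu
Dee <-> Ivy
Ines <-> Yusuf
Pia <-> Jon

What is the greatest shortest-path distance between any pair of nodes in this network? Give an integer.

4

Eccentricity of each node (its greatest distance to any other): Dee:3, Gus:3, Ines:3, Ivy:3, Jon:4, Pia:4, Uma:3, Veda:4, Wiremu:3, Yusuf:4.
The maximum eccentricity is 4, realized for instance by the pair Jon–Yusuf via Jon – Pia – Dee – Ines – Yusuf. So the diameter is 4.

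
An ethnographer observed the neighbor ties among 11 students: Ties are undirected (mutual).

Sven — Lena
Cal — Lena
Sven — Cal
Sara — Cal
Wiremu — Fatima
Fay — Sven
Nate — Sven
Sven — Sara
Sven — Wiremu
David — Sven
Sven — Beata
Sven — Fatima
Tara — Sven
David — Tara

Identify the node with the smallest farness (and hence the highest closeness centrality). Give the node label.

Sven

Farness (sum of distances to all others) for each node — Beata:19, Cal:17, David:18, Fatima:18, Fay:19, Lena:18, Nate:19, Sara:18, Sven:10, Tara:18, Wiremu:18.
The smallest farness is 10, for Sven, so Sven has the highest closeness.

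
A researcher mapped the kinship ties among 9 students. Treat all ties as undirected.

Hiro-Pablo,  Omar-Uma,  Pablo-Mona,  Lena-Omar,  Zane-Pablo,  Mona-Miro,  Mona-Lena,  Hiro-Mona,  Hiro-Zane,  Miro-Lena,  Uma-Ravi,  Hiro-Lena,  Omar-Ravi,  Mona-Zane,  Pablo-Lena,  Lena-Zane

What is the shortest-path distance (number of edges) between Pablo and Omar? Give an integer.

One shortest route is Pablo – Lena – Omar, which uses 2 edges, and Pablo and Omar are not directly tied, so nothing shorter exists. So d(Pablo,Omar) = 2.

2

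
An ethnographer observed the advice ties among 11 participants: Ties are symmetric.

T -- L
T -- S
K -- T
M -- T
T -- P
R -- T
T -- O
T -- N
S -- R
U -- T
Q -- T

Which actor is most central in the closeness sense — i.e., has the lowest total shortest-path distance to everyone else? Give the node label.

Farness (sum of distances to all others) for each node — K:19, L:19, M:19, N:19, O:19, P:19, Q:19, R:18, S:18, T:10, U:19.
The smallest farness is 10, for T, so T has the highest closeness.

T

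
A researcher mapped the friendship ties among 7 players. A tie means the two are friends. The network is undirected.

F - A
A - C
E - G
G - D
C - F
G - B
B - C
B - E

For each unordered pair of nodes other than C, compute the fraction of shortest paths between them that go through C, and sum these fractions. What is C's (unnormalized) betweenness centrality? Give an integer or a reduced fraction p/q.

8

Pairs whose geodesics pass through C — F–D: 1; F–E: 1; F–G: 1; F–B: 1; A–D: 1; A–E: 1; A–G: 1; A–B: 1.
All other pairs contribute 0.
Summing the contributions gives betweenness(C) = 8.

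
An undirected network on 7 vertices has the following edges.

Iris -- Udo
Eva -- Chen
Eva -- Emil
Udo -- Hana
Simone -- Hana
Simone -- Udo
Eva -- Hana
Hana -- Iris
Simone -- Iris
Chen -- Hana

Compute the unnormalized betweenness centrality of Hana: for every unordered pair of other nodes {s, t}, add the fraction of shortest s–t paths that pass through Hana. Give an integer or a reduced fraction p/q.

9

Pairs whose geodesics pass through Hana — Eva–Udo: 1; Eva–Simone: 1; Eva–Iris: 1; Chen–Udo: 1; Chen–Simone: 1; Chen–Iris: 1; Emil–Udo: 1; Emil–Simone: 1; Emil–Iris: 1.
All other pairs contribute 0.
Summing the contributions gives betweenness(Hana) = 9.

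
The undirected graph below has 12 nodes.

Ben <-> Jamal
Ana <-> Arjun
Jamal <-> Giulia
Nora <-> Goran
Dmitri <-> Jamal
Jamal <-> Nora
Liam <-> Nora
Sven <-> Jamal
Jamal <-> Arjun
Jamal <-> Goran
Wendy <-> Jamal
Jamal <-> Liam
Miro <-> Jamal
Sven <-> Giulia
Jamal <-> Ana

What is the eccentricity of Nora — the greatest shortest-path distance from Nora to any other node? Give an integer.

Distances from Nora: Ana:2, Arjun:2, Ben:2, Dmitri:2, Giulia:2, Goran:1, Jamal:1, Liam:1, Miro:2, Sven:2, Wendy:2.
The largest is 2 (to Ben, Giulia, Ana, Wendy, Arjun, Sven, Dmitri, and Miro), so the eccentricity of Nora is 2.

2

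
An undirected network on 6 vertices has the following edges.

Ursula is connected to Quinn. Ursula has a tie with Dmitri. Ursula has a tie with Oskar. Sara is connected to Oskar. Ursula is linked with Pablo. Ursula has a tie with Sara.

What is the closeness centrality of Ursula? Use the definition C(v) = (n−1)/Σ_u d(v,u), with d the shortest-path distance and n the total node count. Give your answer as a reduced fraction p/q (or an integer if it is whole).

Distances from Ursula: Dmitri:1, Oskar:1, Pablo:1, Quinn:1, Sara:1. Sum = 5.
n = 6, so closeness = 5/5 = 1.

1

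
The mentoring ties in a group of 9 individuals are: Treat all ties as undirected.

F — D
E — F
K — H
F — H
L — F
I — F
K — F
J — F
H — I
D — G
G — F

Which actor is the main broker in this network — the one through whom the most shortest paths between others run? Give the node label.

F

Unnormalized betweenness of each node: D:0, E:0, F:49/2, G:0, H:1/2, I:0, J:0, K:0, L:0.
F has the largest value, 49/2, making it the main broker — the node through which the most shortest paths run.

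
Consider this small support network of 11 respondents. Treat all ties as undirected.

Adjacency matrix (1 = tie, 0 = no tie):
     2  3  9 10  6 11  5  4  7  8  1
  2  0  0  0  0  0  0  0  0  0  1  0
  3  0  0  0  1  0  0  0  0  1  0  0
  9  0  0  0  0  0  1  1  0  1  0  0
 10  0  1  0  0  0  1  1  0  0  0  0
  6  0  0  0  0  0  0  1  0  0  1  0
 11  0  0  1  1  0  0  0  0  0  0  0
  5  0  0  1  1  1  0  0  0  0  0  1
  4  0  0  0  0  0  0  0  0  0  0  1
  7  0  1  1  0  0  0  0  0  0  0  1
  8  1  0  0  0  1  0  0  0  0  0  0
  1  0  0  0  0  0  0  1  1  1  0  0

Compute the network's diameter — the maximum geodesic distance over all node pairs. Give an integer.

5

Eccentricity of each node (its greatest distance to any other): 1:4, 2:5, 3:5, 4:5, 5:3, 6:3, 7:5, 8:4, 9:4, 10:4, 11:5.
The maximum eccentricity is 5, realized for instance by the pair 2–3 via 2 – 8 – 6 – 5 – 10 – 3. So the diameter is 5.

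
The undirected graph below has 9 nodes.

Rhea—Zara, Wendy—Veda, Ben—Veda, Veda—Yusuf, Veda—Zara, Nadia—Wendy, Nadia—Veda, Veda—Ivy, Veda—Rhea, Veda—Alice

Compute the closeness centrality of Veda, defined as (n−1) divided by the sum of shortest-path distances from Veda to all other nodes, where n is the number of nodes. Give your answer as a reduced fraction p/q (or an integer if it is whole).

1

Distances from Veda: Alice:1, Ben:1, Ivy:1, Nadia:1, Rhea:1, Wendy:1, Yusuf:1, Zara:1. Sum = 8.
n = 9, so closeness = 8/8 = 1.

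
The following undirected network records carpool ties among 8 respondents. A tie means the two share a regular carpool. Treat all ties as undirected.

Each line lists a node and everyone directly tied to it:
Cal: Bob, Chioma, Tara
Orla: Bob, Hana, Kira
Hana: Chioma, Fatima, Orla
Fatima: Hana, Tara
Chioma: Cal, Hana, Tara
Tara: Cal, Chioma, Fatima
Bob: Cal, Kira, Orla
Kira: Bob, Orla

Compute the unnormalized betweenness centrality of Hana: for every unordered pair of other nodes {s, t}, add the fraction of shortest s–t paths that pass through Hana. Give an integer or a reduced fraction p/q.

Pairs whose geodesics pass through Hana — Tara–Orla: 2/3; Fatima–Orla: 1; Fatima–Kira: 1; Fatima–Bob: 1/2; Fatima–Chioma: 1/2; Orla–Chioma: 1; Kira–Chioma: 1/2.
All other pairs contribute 0.
Summing the contributions gives betweenness(Hana) = 31/6.

31/6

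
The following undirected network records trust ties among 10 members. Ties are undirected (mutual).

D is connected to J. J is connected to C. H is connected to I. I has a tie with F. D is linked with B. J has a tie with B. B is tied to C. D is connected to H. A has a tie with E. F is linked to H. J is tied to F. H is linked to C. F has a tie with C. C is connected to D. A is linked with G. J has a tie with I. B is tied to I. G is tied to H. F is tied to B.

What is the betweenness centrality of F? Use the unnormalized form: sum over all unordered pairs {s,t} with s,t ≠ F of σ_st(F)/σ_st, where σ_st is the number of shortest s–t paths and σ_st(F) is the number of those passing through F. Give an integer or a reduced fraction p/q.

9/4

Pairs whose geodesics pass through F — A–B: 1/4; A–J: 1/4; G–B: 1/4; G–J: 1/4; E–B: 1/4; E–J: 1/4; B–H: 1/4; C–I: 1/4; J–H: 1/4.
All other pairs contribute 0.
Summing the contributions gives betweenness(F) = 9/4.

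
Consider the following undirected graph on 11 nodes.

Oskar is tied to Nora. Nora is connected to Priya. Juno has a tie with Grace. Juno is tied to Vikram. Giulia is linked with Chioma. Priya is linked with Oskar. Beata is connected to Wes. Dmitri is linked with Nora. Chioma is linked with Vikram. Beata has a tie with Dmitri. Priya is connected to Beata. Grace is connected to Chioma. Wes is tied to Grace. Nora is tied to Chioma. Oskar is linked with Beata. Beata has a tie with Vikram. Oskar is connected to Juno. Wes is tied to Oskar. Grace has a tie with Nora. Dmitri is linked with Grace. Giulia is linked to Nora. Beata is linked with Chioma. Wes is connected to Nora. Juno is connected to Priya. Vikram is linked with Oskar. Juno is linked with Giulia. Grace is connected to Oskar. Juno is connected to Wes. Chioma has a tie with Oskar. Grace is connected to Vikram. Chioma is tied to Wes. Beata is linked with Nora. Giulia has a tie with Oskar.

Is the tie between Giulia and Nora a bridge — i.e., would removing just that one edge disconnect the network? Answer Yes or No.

Even without that edge, Giulia still reaches Nora via Giulia – Chioma – Nora, so the network stays connected. Not a bridge.

No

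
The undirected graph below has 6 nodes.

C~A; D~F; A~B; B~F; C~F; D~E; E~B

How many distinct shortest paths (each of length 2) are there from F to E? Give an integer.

2

The shortest distance is 2. The length-2 paths are: F–B–E; F–D–E.
That gives 2 distinct shortest paths.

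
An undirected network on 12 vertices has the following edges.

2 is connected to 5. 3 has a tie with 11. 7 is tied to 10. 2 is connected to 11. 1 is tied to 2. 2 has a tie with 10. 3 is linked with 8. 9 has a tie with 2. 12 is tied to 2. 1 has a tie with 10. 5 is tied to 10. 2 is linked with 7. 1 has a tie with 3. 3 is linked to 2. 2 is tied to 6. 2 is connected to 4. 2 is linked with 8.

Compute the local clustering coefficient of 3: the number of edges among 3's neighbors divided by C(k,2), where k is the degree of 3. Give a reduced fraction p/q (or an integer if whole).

3's neighbors: 1, 2, 8, and 11 (k = 4).
Possible neighbor pairs: C(4,2) = 6. Edges among them: 1–2, 2–8, 2–11 → e = 3.
Clustering(3) = 3/6 = 1/2.

1/2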